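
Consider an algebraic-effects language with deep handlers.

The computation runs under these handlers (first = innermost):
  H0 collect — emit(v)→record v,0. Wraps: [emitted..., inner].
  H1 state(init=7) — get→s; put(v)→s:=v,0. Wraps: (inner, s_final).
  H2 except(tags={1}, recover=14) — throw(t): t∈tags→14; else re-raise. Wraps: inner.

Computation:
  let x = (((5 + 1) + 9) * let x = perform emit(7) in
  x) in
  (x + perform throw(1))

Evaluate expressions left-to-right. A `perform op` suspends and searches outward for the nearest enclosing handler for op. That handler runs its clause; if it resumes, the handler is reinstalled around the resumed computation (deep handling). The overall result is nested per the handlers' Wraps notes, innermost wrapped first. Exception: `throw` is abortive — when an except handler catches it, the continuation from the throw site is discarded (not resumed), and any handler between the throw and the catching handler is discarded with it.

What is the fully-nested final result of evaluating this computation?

Answer: 14

Working:
emit(7) @ H0 ⇒ out+=7
throw(1) @ H2 caught ⇒ 14
= 14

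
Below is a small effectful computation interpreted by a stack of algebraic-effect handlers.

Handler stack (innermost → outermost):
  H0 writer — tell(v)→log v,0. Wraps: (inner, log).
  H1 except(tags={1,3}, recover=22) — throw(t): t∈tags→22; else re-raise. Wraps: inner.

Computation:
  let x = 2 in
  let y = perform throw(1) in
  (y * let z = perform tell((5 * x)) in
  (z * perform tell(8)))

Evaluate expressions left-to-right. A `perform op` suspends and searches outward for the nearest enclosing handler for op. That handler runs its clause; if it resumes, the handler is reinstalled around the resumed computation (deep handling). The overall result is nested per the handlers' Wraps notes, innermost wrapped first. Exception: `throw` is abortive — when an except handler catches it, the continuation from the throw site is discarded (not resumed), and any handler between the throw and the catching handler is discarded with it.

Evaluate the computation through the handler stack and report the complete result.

Step-by-step:
throw(1) @ H1 caught ⇒ 22
= 22

Answer: 22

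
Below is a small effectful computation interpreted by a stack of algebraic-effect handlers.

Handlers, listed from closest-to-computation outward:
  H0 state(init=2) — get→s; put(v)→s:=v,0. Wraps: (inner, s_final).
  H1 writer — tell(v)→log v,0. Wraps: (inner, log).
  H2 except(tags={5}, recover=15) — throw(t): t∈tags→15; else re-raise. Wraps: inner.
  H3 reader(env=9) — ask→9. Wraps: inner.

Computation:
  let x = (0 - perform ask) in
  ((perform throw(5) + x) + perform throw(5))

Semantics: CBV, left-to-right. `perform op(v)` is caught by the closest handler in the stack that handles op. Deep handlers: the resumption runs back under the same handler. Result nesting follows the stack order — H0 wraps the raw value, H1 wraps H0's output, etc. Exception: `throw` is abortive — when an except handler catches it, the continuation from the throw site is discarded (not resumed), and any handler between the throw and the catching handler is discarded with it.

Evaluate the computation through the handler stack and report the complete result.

Step-by-step:
ask @ H3 ⇒ 9
throw(5) @ H2 caught ⇒ 15
H3 returns 15
= 15

Answer: 15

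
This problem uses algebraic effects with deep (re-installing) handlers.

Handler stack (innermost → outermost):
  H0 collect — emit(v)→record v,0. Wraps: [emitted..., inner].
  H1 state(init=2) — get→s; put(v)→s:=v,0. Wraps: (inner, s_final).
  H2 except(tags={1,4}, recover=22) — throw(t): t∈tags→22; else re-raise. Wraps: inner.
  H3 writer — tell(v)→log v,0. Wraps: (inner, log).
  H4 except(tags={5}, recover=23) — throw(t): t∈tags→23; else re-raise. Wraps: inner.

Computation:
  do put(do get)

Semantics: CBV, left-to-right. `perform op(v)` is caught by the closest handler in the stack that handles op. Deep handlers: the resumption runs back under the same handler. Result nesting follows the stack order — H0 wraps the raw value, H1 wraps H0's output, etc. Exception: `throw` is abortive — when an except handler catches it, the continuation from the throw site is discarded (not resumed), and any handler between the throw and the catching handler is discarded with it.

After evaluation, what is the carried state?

Answer: 2

Step-by-step:
get @ H1 ⇒ 2
put(2) @ H1 ⇒ s:=2
H0 returns [0]
H1 returns ([0], 2)
H2 returns ([0], 2)
H3 returns (([0], 2), ())
H4 returns (([0], 2), ())
= (([0], 2), ())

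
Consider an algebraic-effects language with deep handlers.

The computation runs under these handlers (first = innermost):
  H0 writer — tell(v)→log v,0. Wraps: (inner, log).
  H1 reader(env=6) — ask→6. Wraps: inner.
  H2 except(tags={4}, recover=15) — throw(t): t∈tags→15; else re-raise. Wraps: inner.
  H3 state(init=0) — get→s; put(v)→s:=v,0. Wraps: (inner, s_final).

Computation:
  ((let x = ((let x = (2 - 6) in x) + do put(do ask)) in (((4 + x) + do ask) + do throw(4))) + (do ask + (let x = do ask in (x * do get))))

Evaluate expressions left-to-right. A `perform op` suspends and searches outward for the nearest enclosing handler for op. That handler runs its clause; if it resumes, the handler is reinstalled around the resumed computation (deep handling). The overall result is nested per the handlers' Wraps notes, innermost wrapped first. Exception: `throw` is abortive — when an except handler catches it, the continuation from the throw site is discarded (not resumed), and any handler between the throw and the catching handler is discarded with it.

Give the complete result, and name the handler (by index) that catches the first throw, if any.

Answer: (15, 6) ; first throw caught by: H2

Working:
ask @ H1 ⇒ 6
put(6) @ H3 ⇒ s:=6
ask @ H1 ⇒ 6
throw(4) @ H2 caught ⇒ 15
H3 returns (15, 6)
= (15, 6)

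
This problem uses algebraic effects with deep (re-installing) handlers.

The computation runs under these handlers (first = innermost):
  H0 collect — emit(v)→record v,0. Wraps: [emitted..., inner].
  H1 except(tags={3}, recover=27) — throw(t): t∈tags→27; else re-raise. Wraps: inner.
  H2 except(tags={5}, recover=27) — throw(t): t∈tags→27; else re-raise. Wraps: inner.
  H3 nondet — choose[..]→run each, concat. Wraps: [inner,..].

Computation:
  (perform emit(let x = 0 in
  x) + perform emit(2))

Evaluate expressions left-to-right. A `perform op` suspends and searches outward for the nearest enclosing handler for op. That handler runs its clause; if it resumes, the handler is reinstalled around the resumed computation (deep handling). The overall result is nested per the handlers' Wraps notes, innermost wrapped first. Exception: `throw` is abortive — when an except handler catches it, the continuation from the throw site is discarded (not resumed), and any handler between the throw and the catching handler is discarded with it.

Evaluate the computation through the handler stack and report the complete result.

Working:
emit(0) @ H0 ⇒ out+=0
emit(2) @ H0 ⇒ out+=2
H0 returns [0, 2, 0]
H1 returns [0, 2, 0]
H2 returns [0, 2, 0]
H3 returns [[0, 2, 0]]
= [[0, 2, 0]]

Answer: [[0, 2, 0]]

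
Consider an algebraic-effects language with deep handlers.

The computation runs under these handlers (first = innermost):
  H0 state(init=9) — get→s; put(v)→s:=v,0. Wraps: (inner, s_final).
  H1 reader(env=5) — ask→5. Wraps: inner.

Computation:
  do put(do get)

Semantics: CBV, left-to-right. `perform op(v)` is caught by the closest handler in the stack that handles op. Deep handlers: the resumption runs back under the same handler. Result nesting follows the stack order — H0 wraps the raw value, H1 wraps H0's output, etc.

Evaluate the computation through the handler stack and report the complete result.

Answer: (0, 9)

Step-by-step:
get @ H0 ⇒ 9
put(9) @ H0 ⇒ s:=9
H0 returns (0, 9)
H1 returns (0, 9)
= (0, 9)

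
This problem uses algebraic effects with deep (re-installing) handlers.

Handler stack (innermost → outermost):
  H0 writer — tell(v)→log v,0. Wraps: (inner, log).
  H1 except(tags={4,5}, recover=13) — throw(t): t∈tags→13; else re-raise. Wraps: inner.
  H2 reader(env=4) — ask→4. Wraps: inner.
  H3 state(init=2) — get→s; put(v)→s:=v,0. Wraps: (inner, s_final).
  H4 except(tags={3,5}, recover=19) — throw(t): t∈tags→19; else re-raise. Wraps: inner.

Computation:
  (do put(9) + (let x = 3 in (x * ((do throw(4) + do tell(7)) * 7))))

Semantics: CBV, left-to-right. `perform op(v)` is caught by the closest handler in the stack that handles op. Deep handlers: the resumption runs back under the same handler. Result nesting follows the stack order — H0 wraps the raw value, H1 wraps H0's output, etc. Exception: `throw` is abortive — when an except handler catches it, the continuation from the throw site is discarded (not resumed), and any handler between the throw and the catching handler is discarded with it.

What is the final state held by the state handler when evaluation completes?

Working:
put(9) @ H3 ⇒ s:=9
throw(4) @ H1 caught ⇒ 13
H2 returns 13
H3 returns (13, 9)
H4 returns (13, 9)
= (13, 9)

Answer: 9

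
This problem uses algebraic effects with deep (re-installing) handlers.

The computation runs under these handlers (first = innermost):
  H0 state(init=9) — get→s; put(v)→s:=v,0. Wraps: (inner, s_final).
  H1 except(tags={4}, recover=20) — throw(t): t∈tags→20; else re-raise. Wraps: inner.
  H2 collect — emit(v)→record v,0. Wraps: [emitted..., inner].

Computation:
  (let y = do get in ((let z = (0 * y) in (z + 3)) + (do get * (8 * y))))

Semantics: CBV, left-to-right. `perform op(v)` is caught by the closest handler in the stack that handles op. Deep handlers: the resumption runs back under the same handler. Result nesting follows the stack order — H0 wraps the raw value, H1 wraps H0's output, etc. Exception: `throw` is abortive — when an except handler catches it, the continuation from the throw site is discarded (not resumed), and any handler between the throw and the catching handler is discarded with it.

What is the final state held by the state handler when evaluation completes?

Answer: 9

Evaluation trace:
get @ H0 ⇒ 9
get @ H0 ⇒ 9
H0 returns (651, 9)
H1 returns (651, 9)
H2 returns [(651, 9)]
= [(651, 9)]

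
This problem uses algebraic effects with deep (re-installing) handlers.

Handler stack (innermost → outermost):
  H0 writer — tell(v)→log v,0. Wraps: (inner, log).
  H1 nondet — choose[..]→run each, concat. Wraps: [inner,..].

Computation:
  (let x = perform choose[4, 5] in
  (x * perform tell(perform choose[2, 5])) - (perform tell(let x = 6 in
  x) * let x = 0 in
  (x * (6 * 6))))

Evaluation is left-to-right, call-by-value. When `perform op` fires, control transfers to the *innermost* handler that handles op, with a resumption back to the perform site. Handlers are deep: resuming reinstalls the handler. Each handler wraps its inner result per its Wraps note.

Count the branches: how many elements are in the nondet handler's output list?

Step-by-step:
choose[4, 5] @ H1
  branch[0] choose=4:
    choose[2, 5] @ H1
      branch[0] choose=2:
        tell(2) @ H0 ⇒ log+=2
        tell(6) @ H0 ⇒ log+=6
        H0 returns (0, (2, 6))
        H1 returns [(0, (2, 6))]
      branch[1] choose=5:
        tell(5) @ H0 ⇒ log+=5
        tell(6) @ H0 ⇒ log+=6
        H0 returns (0, (5, 6))
        H1 returns [(0, (5, 6))]
  branch[1] choose=5:
    choose[2, 5] @ H1
      branch[0] choose=2:
        tell(2) @ H0 ⇒ log+=2
        tell(6) @ H0 ⇒ log+=6
        H0 returns (0, (2, 6))
        H1 returns [(0, (2, 6))]
      branch[1] choose=5:
        tell(5) @ H0 ⇒ log+=5
        tell(6) @ H0 ⇒ log+=6
        H0 returns (0, (5, 6))
        H1 returns [(0, (5, 6))]
= [(0, (2, 6)), (0, (5, 6)), (0, (2, 6)), (0, (5, 6))]

Answer: 4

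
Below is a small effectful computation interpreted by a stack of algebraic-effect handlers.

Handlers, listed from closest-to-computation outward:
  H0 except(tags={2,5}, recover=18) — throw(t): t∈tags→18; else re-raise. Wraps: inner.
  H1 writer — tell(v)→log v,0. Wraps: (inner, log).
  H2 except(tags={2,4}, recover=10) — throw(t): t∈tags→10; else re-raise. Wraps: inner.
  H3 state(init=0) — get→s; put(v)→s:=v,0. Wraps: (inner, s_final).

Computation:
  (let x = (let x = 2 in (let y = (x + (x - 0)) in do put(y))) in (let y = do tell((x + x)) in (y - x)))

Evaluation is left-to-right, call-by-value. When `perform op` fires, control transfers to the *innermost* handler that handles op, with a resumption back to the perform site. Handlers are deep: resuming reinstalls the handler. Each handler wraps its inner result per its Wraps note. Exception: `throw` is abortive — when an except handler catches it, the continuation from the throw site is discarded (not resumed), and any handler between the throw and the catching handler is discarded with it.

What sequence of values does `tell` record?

Answer: (0)

Working:
put(4) @ H3 ⇒ s:=4
tell(0) @ H1 ⇒ log+=0
H0 returns 0
H1 returns (0, (0))
H2 returns (0, (0))
H3 returns ((0, (0)), 4)
= ((0, (0)), 4)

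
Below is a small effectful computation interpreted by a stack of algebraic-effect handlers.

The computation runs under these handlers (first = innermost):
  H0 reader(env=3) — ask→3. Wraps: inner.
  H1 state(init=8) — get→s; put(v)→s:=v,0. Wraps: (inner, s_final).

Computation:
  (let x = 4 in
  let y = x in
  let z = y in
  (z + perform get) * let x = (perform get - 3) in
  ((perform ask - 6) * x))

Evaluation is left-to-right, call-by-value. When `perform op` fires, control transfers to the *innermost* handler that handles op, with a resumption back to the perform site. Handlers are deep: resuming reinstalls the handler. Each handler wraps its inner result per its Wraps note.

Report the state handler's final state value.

Answer: 8

Evaluation trace:
get @ H1 ⇒ 8
get @ H1 ⇒ 8
ask @ H0 ⇒ 3
H0 returns -180
H1 returns (-180, 8)
= (-180, 8)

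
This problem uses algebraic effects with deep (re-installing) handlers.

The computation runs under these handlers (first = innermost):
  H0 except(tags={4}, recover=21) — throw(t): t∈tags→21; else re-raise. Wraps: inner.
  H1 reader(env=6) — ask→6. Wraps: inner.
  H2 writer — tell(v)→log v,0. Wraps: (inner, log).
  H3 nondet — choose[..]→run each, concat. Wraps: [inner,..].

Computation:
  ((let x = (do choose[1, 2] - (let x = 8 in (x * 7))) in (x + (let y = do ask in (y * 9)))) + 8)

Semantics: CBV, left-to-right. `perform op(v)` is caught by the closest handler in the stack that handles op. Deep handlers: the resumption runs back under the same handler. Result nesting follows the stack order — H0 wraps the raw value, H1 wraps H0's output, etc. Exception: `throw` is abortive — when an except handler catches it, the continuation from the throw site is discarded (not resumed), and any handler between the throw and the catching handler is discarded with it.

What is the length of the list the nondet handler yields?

Answer: 2

Evaluation trace:
choose[1, 2] @ H3
  branch[0] choose=1:
    ask @ H1 ⇒ 6
    H0 returns 7
    H1 returns 7
    H2 returns (7, ())
    H3 returns [(7, ())]
  branch[1] choose=2:
    ask @ H1 ⇒ 6
    H0 returns 8
    H1 returns 8
    H2 returns (8, ())
    H3 returns [(8, ())]
= [(7, ()), (8, ())]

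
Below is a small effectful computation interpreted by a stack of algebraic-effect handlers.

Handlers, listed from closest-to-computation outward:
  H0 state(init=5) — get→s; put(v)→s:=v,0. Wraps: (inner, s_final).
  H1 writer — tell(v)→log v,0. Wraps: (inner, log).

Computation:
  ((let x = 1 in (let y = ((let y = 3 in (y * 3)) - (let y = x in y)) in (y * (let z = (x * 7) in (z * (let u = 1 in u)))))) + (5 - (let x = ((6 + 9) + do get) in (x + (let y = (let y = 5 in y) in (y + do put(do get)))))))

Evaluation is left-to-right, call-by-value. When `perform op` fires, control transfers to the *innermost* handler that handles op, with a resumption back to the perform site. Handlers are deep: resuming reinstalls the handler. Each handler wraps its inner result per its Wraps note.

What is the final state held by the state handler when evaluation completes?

Answer: 5

Working:
get @ H0 ⇒ 5
get @ H0 ⇒ 5
put(5) @ H0 ⇒ s:=5
H0 returns (36, 5)
H1 returns ((36, 5), ())
= ((36, 5), ())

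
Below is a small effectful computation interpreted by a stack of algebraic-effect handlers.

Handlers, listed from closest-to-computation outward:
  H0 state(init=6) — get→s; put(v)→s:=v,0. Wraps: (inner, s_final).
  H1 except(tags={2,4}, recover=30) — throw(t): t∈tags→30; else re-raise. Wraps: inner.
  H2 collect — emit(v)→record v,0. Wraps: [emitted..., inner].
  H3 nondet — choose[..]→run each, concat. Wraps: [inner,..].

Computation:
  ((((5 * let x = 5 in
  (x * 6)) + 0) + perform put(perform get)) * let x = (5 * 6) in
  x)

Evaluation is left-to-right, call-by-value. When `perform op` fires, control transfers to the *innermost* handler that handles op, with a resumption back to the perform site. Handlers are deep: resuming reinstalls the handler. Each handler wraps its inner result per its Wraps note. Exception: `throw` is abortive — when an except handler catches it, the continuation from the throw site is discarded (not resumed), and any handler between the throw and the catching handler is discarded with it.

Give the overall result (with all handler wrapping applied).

Evaluation trace:
get @ H0 ⇒ 6
put(6) @ H0 ⇒ s:=6
H0 returns (4500, 6)
H1 returns (4500, 6)
H2 returns [(4500, 6)]
H3 returns [[(4500, 6)]]
= [[(4500, 6)]]

Answer: [[(4500, 6)]]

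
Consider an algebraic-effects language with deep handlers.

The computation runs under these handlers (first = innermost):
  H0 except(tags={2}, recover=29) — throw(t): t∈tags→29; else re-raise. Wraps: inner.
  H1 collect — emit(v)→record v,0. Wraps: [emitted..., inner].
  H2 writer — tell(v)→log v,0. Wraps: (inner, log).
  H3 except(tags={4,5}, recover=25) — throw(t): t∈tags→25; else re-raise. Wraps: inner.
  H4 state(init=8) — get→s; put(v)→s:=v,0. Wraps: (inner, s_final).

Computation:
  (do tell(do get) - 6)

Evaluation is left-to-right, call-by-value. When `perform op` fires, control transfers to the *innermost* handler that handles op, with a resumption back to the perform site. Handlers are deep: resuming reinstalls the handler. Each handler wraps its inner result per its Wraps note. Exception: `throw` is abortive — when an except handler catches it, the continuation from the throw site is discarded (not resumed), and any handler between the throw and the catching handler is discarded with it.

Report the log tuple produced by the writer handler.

Step-by-step:
get @ H4 ⇒ 8
tell(8) @ H2 ⇒ log+=8
H0 returns -6
H1 returns [-6]
H2 returns ([-6], (8))
H3 returns ([-6], (8))
H4 returns (([-6], (8)), 8)
= (([-6], (8)), 8)

Answer: (8)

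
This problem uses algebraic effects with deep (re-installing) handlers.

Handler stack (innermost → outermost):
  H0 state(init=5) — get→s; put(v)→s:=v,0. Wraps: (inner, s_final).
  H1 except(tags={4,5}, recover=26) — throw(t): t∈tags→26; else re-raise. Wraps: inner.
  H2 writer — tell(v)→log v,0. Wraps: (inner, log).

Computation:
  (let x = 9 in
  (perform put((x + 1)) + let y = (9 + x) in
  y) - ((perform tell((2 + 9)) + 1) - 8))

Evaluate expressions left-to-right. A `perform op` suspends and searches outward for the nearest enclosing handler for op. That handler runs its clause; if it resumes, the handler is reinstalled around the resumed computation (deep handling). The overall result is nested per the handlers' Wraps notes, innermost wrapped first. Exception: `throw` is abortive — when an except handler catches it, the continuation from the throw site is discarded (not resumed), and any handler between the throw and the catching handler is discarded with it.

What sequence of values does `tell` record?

Answer: (11)

Step-by-step:
put(10) @ H0 ⇒ s:=10
tell(11) @ H2 ⇒ log+=11
H0 returns (25, 10)
H1 returns (25, 10)
H2 returns ((25, 10), (11))
= ((25, 10), (11))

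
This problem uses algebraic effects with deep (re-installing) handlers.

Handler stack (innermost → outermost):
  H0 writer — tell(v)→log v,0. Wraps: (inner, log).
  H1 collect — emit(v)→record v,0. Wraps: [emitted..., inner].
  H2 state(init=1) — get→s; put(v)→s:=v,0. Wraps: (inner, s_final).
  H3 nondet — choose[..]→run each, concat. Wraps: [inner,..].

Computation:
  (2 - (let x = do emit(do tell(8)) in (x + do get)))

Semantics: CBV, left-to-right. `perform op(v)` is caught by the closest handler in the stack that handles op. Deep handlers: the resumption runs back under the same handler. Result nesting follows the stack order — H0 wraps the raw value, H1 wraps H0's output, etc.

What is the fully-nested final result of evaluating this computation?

Answer: [([0, (1, (8))], 1)]

Step-by-step:
tell(8) @ H0 ⇒ log+=8
emit(0) @ H1 ⇒ out+=0
get @ H2 ⇒ 1
H0 returns (1, (8))
H1 returns [0, (1, (8))]
H2 returns ([0, (1, (8))], 1)
H3 returns [([0, (1, (8))], 1)]
= [([0, (1, (8))], 1)]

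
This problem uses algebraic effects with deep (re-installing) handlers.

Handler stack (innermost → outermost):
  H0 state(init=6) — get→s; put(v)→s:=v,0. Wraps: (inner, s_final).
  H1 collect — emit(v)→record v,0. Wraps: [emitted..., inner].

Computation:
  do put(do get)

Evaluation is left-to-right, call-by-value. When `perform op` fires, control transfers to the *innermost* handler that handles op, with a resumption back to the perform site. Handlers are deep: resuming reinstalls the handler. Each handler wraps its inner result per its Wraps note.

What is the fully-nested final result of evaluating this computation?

Answer: [(0, 6)]

Step-by-step:
get @ H0 ⇒ 6
put(6) @ H0 ⇒ s:=6
H0 returns (0, 6)
H1 returns [(0, 6)]
= [(0, 6)]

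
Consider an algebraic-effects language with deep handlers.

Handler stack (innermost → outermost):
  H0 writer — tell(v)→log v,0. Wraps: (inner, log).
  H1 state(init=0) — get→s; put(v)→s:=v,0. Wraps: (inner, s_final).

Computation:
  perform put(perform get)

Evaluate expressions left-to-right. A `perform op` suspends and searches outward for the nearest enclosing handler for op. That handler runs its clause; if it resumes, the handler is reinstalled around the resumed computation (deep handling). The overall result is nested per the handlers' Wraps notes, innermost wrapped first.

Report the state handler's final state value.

Answer: 0

Working:
get @ H1 ⇒ 0
put(0) @ H1 ⇒ s:=0
H0 returns (0, ())
H1 returns ((0, ()), 0)
= ((0, ()), 0)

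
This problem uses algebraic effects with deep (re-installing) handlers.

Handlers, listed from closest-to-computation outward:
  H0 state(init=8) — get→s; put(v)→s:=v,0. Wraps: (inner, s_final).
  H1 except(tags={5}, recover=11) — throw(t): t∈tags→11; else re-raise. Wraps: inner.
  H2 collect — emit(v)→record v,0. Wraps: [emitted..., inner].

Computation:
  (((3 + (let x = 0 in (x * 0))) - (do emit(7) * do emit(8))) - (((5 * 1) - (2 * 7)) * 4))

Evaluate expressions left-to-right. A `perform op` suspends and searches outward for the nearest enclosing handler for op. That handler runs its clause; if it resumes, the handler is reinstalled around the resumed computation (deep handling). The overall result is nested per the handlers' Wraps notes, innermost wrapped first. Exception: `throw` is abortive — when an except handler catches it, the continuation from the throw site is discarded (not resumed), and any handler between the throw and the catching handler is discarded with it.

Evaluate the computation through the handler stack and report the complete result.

Answer: [7, 8, (39, 8)]

Evaluation trace:
emit(7) @ H2 ⇒ out+=7
emit(8) @ H2 ⇒ out+=8
H0 returns (39, 8)
H1 returns (39, 8)
H2 returns [7, 8, (39, 8)]
= [7, 8, (39, 8)]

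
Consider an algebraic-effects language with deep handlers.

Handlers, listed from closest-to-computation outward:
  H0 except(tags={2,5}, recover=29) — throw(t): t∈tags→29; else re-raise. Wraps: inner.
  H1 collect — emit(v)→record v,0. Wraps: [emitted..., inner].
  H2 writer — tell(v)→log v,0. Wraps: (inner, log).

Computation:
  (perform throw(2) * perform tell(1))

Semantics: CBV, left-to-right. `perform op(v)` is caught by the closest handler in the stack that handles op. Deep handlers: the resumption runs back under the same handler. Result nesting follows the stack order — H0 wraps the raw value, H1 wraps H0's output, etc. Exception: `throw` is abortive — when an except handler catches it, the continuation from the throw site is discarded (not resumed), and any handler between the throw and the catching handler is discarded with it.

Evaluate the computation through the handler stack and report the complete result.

Answer: ([29], ())

Evaluation trace:
throw(2) @ H0 caught ⇒ 29
H1 returns [29]
H2 returns ([29], ())
= ([29], ())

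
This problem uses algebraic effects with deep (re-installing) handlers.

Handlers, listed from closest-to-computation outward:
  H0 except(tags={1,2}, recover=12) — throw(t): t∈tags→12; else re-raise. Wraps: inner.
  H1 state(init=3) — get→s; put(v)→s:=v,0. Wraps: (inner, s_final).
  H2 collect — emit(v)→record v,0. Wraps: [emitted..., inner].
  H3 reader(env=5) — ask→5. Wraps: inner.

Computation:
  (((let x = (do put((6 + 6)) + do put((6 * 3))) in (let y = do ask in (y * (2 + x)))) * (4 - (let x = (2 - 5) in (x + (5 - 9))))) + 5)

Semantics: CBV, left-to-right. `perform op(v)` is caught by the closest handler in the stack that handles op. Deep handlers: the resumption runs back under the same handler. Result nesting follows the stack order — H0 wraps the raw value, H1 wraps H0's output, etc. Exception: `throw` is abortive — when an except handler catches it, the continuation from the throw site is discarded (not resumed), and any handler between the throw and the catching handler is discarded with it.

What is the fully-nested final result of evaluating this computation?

Working:
put(12) @ H1 ⇒ s:=12
put(18) @ H1 ⇒ s:=18
ask @ H3 ⇒ 5
H0 returns 115
H1 returns (115, 18)
H2 returns [(115, 18)]
H3 returns [(115, 18)]
= [(115, 18)]

Answer: [(115, 18)]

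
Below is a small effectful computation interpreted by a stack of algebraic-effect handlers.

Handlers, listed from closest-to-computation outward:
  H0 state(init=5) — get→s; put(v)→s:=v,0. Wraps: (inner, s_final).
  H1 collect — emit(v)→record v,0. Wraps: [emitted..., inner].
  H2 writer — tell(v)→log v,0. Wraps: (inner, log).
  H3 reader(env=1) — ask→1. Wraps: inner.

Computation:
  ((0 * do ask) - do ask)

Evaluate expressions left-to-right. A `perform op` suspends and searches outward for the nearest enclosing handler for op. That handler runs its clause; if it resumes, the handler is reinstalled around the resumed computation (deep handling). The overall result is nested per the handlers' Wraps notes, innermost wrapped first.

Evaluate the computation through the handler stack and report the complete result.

Working:
ask @ H3 ⇒ 1
ask @ H3 ⇒ 1
H0 returns (-1, 5)
H1 returns [(-1, 5)]
H2 returns ([(-1, 5)], ())
H3 returns ([(-1, 5)], ())
= ([(-1, 5)], ())

Answer: ([(-1, 5)], ())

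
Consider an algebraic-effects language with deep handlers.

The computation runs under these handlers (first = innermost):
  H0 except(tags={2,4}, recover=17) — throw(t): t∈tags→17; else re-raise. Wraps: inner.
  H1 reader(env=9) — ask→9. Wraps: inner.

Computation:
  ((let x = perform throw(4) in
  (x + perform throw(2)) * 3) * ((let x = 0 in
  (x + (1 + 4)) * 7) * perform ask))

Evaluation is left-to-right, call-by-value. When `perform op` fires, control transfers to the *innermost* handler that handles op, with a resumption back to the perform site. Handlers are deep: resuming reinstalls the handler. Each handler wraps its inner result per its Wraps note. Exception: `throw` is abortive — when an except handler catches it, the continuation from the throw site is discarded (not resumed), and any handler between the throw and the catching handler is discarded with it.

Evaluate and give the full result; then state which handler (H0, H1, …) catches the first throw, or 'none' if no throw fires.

Answer: 17 ; first throw caught by: H0

Step-by-step:
throw(4) @ H0 caught ⇒ 17
H1 returns 17
= 17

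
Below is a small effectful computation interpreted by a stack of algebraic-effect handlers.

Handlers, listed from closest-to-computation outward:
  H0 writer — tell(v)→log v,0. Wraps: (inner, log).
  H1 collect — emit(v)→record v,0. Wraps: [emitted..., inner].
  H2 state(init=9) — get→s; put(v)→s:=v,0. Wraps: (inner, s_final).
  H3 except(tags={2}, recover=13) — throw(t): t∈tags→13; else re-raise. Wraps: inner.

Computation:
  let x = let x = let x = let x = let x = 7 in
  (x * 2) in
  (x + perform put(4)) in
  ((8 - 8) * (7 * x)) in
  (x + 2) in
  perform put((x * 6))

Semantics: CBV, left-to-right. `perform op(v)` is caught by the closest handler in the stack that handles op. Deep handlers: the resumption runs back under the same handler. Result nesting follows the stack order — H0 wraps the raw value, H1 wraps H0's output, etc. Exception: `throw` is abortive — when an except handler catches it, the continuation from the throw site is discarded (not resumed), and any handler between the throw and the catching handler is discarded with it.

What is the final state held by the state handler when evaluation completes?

Working:
put(4) @ H2 ⇒ s:=4
put(12) @ H2 ⇒ s:=12
H0 returns (0, ())
H1 returns [(0, ())]
H2 returns ([(0, ())], 12)
H3 returns ([(0, ())], 12)
= ([(0, ())], 12)

Answer: 12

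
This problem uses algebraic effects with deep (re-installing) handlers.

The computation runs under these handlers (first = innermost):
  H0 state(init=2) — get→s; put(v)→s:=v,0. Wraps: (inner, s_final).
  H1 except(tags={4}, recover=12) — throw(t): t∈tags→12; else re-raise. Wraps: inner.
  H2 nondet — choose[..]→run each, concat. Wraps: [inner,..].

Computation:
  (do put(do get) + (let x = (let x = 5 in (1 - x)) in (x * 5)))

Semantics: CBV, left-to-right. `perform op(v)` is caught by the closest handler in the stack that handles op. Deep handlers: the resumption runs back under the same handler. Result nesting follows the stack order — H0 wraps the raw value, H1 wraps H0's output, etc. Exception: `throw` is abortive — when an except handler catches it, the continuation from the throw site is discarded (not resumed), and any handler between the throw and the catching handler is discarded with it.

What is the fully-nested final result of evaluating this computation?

Step-by-step:
get @ H0 ⇒ 2
put(2) @ H0 ⇒ s:=2
H0 returns (-20, 2)
H1 returns (-20, 2)
H2 returns [(-20, 2)]
= [(-20, 2)]

Answer: [(-20, 2)]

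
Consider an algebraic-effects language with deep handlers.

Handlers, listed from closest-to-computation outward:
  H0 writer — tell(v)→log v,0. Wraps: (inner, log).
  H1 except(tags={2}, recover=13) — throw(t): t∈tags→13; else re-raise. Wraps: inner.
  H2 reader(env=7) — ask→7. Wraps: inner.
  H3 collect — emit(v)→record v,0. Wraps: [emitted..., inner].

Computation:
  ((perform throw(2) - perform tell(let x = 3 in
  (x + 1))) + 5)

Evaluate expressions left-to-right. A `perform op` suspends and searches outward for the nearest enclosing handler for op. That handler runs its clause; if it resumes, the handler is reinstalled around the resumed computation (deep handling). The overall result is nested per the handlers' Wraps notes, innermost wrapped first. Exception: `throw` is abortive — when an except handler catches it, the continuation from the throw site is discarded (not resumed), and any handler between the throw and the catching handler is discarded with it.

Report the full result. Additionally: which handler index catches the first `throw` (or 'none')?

Answer: [13] ; first throw caught by: H1

Step-by-step:
throw(2) @ H1 caught ⇒ 13
H2 returns 13
H3 returns [13]
= [13]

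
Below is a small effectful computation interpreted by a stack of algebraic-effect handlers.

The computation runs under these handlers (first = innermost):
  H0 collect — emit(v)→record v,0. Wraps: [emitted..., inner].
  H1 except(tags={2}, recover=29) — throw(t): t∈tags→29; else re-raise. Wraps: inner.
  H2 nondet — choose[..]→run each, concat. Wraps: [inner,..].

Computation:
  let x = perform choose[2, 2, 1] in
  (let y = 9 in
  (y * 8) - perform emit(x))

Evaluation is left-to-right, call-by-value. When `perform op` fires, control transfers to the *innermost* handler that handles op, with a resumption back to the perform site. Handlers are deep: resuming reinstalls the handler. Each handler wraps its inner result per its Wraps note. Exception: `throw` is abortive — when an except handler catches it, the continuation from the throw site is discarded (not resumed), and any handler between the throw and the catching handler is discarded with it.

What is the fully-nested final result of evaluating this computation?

Evaluation trace:
choose[2, 2, 1] @ H2
  branch[0] choose=2:
    emit(2) @ H0 ⇒ out+=2
    H0 returns [2, 72]
    H1 returns [2, 72]
    H2 returns [[2, 72]]
  branch[1] choose=2:
    emit(2) @ H0 ⇒ out+=2
    H0 returns [2, 72]
    H1 returns [2, 72]
    H2 returns [[2, 72]]
  branch[2] choose=1:
    emit(1) @ H0 ⇒ out+=1
    H0 returns [1, 72]
    H1 returns [1, 72]
    H2 returns [[1, 72]]
= [[2, 72], [2, 72], [1, 72]]

Answer: [[2, 72], [2, 72], [1, 72]]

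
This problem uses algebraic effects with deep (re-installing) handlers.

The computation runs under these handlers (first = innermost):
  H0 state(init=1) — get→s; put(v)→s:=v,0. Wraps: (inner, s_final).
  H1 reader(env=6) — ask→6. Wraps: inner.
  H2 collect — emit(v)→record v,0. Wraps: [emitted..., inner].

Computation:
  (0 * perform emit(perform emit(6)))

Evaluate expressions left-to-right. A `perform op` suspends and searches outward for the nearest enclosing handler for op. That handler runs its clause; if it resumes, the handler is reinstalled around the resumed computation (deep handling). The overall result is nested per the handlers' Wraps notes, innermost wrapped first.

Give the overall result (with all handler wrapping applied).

Step-by-step:
emit(6) @ H2 ⇒ out+=6
emit(0) @ H2 ⇒ out+=0
H0 returns (0, 1)
H1 returns (0, 1)
H2 returns [6, 0, (0, 1)]
= [6, 0, (0, 1)]

Answer: [6, 0, (0, 1)]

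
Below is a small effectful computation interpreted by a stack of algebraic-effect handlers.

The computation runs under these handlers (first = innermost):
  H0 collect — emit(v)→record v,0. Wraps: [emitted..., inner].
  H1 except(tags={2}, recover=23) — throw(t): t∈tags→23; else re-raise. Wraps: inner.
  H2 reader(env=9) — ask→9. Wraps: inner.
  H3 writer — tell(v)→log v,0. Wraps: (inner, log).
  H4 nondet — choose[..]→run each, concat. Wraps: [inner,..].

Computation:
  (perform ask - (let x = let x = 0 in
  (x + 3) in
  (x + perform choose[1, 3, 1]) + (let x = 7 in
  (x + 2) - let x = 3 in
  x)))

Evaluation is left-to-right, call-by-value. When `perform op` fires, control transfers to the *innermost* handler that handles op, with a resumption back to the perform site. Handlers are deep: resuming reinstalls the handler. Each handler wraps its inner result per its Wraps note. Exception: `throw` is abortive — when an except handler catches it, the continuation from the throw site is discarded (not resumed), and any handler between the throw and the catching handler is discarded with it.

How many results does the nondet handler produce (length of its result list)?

Answer: 3

Evaluation trace:
ask @ H2 ⇒ 9
choose[1, 3, 1] @ H4
  branch[0] choose=1:
    H0 returns [-1]
    H1 returns [-1]
    H2 returns [-1]
    H3 returns ([-1], ())
    H4 returns [([-1], ())]
  branch[1] choose=3:
    H0 returns [-3]
    H1 returns [-3]
    H2 returns [-3]
    H3 returns ([-3], ())
    H4 returns [([-3], ())]
  branch[2] choose=1:
    H0 returns [-1]
    H1 returns [-1]
    H2 returns [-1]
    H3 returns ([-1], ())
    H4 returns [([-1], ())]
= [([-1], ()), ([-3], ()), ([-1], ())]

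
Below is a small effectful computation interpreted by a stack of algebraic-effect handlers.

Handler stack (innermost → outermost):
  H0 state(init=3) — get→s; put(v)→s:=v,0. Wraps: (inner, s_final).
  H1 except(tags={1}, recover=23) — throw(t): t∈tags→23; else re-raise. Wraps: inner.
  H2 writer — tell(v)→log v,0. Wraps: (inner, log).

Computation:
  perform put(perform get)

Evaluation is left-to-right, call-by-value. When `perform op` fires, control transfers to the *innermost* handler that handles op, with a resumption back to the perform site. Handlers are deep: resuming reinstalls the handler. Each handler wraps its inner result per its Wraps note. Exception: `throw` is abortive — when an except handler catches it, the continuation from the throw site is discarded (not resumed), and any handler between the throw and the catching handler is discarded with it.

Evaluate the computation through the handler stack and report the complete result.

Answer: ((0, 3), ())

Working:
get @ H0 ⇒ 3
put(3) @ H0 ⇒ s:=3
H0 returns (0, 3)
H1 returns (0, 3)
H2 returns ((0, 3), ())
= ((0, 3), ())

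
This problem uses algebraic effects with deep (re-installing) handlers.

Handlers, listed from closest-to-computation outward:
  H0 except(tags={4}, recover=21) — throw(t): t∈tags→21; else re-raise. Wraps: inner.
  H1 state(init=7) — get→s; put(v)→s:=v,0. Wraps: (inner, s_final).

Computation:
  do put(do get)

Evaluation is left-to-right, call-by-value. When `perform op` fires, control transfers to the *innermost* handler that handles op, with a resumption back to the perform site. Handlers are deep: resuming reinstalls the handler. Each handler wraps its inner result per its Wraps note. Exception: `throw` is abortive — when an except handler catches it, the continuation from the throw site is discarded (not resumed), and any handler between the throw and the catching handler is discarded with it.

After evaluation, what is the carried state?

Answer: 7

Step-by-step:
get @ H1 ⇒ 7
put(7) @ H1 ⇒ s:=7
H0 returns 0
H1 returns (0, 7)
= (0, 7)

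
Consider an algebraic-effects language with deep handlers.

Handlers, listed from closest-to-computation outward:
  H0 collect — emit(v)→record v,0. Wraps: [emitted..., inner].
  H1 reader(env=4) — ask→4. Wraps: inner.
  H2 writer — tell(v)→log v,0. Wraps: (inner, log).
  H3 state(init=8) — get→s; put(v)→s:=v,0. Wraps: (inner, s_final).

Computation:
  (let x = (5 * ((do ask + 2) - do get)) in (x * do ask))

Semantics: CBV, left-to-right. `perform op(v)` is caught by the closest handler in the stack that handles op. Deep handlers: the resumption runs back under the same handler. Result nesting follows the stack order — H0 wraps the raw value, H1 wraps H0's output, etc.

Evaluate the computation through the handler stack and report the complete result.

Step-by-step:
ask @ H1 ⇒ 4
get @ H3 ⇒ 8
ask @ H1 ⇒ 4
H0 returns [-40]
H1 returns [-40]
H2 returns ([-40], ())
H3 returns (([-40], ()), 8)
= (([-40], ()), 8)

Answer: (([-40], ()), 8)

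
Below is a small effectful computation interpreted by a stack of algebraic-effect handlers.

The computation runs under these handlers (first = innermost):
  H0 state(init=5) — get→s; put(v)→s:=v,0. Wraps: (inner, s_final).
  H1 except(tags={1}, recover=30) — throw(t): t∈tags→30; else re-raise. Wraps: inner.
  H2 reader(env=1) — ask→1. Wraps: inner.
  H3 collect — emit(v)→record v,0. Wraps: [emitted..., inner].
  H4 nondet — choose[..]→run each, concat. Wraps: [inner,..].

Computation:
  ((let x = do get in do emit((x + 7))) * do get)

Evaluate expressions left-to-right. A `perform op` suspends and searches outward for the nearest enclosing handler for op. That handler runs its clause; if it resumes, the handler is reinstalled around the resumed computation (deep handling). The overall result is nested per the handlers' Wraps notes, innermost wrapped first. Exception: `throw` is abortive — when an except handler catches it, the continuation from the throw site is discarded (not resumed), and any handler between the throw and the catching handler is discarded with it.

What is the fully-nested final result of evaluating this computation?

Step-by-step:
get @ H0 ⇒ 5
emit(12) @ H3 ⇒ out+=12
get @ H0 ⇒ 5
H0 returns (0, 5)
H1 returns (0, 5)
H2 returns (0, 5)
H3 returns [12, (0, 5)]
H4 returns [[12, (0, 5)]]
= [[12, (0, 5)]]

Answer: [[12, (0, 5)]]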